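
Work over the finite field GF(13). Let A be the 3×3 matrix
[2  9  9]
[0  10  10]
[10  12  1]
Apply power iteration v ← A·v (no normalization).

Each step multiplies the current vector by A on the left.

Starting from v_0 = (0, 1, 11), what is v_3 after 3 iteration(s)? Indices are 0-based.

v_3 = (10, 2, 10)

v_0 = (0, 1, 11).
v_1 = A·v_0 = (4, 3, 10).
v_2 = A·v_1 = (8, 0, 8).
v_3 = A·v_2 = (10, 2, 10).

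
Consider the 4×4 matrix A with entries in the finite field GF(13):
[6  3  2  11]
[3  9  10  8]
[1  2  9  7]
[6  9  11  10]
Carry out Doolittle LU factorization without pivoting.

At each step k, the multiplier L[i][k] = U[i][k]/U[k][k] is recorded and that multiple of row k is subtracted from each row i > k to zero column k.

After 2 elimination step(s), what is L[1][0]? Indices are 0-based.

L[1][0] = 7

Step 1: pivot at (0,0) is 6.
  row1 ← row1 − (7)·row0  ⇒  L[1][0]=7, U row1=(0, 1, 9, 9)
  row2 ← row2 − (11)·row0  ⇒  L[2][0]=11, U row2=(0, 8, 0, 3)
  row3 ← row3 − (1)·row0  ⇒  L[3][0]=1, U row3=(0, 6, 9, 12)
Step 2: pivot at (1,1) is 1.
  row2 ← row2 − (8)·row1  ⇒  L[2][1]=8, U row2=(0, 0, 6, 9)
  row3 ← row3 − (6)·row1  ⇒  L[3][1]=6, U row3=(0, 0, 7, 10)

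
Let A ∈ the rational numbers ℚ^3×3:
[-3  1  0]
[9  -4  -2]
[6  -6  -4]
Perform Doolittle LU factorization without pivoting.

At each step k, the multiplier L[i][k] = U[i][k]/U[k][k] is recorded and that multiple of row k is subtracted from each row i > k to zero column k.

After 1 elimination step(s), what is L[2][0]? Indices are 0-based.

[col 0] pivot -3
  R1 -= -3*R0 → (0, -1, -2)  (L[1][0] := -3)
  R2 -= -2*R0 → (0, -4, -4)  (L[2][0] := -2)

L[2][0] = -2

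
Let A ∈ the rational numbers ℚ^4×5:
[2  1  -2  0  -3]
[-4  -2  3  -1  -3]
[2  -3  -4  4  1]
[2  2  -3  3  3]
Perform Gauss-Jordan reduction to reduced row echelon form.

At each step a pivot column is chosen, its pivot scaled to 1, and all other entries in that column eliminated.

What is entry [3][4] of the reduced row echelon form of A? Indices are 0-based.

pivot(0,0)=2: scale R0 → (1, 1/2, -1, 0, -3/2)
  clear (1,0): R1 −= (-4)R0 → (0, 0, -1, -1, -9)
  clear (2,0): R2 −= (2)R0 → (0, -4, -2, 4, 4)
  clear (3,0): R3 −= (2)R0 → (0, 1, -1, 3, 6)
pivot(1,1): swap R1↔R2
pivot(1,1)=-4: scale R1 → (0, 1, 1/2, -1, -1)
  clear (0,1): R0 −= (1/2)R1 → (1, 0, -5/4, 1/2, -1)
  clear (3,1): R3 −= (1)R1 → (0, 0, -3/2, 4, 7)
pivot(2,2)=-1: scale R2 → (0, 0, 1, 1, 9)
  clear (0,2): R0 −= (-5/4)R2 → (1, 0, 0, 7/4, 41/4)
  clear (1,2): R1 −= (1/2)R2 → (0, 1, 0, -3/2, -11/2)
  clear (3,2): R3 −= (-3/2)R2 → (0, 0, 0, 11/2, 41/2)
pivot(3,3)=11/2: scale R3 → (0, 0, 0, 1, 41/11)
  clear (0,3): R0 −= (7/4)R3 → (1, 0, 0, 0, 41/11)
  clear (1,3): R1 −= (-3/2)R3 → (0, 1, 0, 0, 1/11)
  clear (2,3): R2 −= (1)R3 → (0, 0, 1, 0, 58/11)

M[3][4] = 41/11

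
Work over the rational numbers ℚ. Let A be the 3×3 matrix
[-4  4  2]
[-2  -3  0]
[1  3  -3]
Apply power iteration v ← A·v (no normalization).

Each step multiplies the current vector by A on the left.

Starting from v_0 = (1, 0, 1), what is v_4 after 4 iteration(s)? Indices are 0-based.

v_4 = (-232, -38, -110)

v_0 = (1, 0, 1).
v_1 = A·v_0 = (-2, -2, -2).
v_2 = A·v_1 = (-4, 10, -2).
v_3 = A·v_2 = (52, -22, 32).
v_4 = A·v_3 = (-232, -38, -110).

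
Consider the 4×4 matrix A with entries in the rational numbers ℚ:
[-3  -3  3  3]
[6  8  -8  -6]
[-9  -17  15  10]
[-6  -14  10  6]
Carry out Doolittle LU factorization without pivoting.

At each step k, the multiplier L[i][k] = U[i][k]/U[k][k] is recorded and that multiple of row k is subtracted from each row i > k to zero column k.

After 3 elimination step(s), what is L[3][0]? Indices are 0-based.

[col 0] pivot -3
  R1 -= -2*R0 → (0, 2, -2, 0)  (L[1][0] := -2)
  R2 -= 3*R0 → (0, -8, 6, 1)  (L[2][0] := 3)
  R3 -= 2*R0 → (0, -8, 4, 0)  (L[3][0] := 2)
[col 1] pivot 2
  R2 -= -4*R1 → (0, 0, -2, 1)  (L[2][1] := -4)
  R3 -= -4*R1 → (0, 0, -4, 0)  (L[3][1] := -4)
[col 2] pivot -2
  R3 -= 2*R2 → (0, 0, 0, -2)  (L[3][2] := 2)

L[3][0] = 2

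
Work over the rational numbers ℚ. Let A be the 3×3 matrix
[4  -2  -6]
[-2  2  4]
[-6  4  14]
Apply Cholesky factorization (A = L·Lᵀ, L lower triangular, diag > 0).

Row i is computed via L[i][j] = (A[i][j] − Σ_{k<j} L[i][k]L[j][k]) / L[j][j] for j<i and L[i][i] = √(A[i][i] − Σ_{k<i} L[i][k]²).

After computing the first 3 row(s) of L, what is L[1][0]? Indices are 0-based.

L[1][0] = -1

Step 1: L[0][0] = √(4) = 2.
  L[1][0] = (-2) / L[0][0] = -1.
Step 2: L[1][1] = √(1) = 1.
  L[2][0] = (-6) / L[0][0] = -3.
  L[2][1] = (1) / L[1][1] = 1.
Step 3: L[2][2] = √(4) = 2.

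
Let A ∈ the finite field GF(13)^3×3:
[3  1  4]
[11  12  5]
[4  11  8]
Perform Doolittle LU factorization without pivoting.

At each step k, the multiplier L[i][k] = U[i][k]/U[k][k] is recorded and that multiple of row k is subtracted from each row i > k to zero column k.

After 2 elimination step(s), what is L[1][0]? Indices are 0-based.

Step 1: pivot at (0,0) is 3.
  row1 ← row1 − (8)·row0  ⇒  L[1][0]=8, U row1=(0, 4, 12)
  row2 ← row2 − (10)·row0  ⇒  L[2][0]=10, U row2=(0, 1, 7)
Step 2: pivot at (1,1) is 4.
  row2 ← row2 − (10)·row1  ⇒  L[2][1]=10, U row2=(0, 0, 4)

L[1][0] = 8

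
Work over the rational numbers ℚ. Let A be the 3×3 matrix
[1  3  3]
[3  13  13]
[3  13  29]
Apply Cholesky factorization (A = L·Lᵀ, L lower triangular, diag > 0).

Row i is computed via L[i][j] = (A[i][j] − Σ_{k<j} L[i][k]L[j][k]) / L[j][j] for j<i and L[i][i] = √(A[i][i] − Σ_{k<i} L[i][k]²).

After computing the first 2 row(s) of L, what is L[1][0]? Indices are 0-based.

L[1][0] = 3

Step 1: L[0][0] = √(1) = 1.
  L[1][0] = (3) / L[0][0] = 3.
Step 2: L[1][1] = √(4) = 2.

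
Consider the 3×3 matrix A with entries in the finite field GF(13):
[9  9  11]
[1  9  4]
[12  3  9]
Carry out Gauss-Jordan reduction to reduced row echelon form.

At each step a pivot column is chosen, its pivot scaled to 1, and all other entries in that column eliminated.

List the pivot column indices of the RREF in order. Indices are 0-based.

[1] R0 /= 9  ⇒  (1, 1, 7)
     R1 -= 1·R0  ⇒  (0, 8, 10)
     R2 -= 12·R0  ⇒  (0, 4, 3)
[2] R1 /= 8  ⇒  (0, 1, 11)
     R0 -= 1·R1  ⇒  (1, 0, 9)
     R2 -= 4·R1  ⇒  (0, 0, 11)
[3] R2 /= 11  ⇒  (0, 0, 1)
     R0 -= 9·R2  ⇒  (1, 0, 0)
     R1 -= 11·R2  ⇒  (0, 1, 0)

pivot columns: 0, 1, 2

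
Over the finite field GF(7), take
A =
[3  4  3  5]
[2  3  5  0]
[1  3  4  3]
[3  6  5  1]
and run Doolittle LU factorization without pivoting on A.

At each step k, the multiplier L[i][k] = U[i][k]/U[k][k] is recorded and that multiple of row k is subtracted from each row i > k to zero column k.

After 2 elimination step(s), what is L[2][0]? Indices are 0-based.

k=0: U[0][0]=3
  eliminate (1,0): mult=3, new row 1: (0, 5, 3, 6); set L[1][0]=3
  eliminate (2,0): mult=5, new row 2: (0, 4, 3, 6); set L[2][0]=5
  eliminate (3,0): mult=1, new row 3: (0, 2, 2, 3); set L[3][0]=1
k=1: U[1][1]=5
  eliminate (2,1): mult=5, new row 2: (0, 0, 2, 4); set L[2][1]=5
  eliminate (3,1): mult=6, new row 3: (0, 0, 5, 2); set L[3][1]=6

L[2][0] = 5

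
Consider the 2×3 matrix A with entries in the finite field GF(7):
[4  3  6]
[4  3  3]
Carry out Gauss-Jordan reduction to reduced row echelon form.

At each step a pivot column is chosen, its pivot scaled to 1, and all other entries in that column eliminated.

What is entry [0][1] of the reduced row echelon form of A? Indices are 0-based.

[1] R0 /= 4  ⇒  (1, 6, 5)
     R1 -= 4·R0  ⇒  (0, 0, 4)
column 1 empty below row 1
[2] R1 /= 4  ⇒  (0, 0, 1)
     R0 -= 5·R1  ⇒  (1, 6, 0)

M[0][1] = 6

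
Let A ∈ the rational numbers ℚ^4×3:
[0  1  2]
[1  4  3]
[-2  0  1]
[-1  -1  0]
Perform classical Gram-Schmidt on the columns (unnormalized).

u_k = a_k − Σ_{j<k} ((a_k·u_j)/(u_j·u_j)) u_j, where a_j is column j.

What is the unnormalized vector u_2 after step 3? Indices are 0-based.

u_2 = (87/83, -15/83, -21/83, 27/83)

Step 1: u_0 = a_0 = (0, 1, -2, -1).
Step 2: u_1 = a_1 − (5/6)·u_0 = (1, 19/6, 5/3, -1/6).
Step 3: u_2 = a_2 − (1/6)·u_0 − (79/83)·u_1 = (87/83, -15/83, -21/83, 27/83).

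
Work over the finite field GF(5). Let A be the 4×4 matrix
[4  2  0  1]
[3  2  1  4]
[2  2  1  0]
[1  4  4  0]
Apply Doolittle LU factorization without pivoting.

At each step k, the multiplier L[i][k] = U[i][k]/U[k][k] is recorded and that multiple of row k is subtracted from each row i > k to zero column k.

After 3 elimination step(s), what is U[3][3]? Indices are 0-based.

k=0: U[0][0]=4
  eliminate (1,0): mult=2, new row 1: (0, 3, 1, 2); set L[1][0]=2
  eliminate (2,0): mult=3, new row 2: (0, 1, 1, 2); set L[2][0]=3
  eliminate (3,0): mult=4, new row 3: (0, 1, 4, 1); set L[3][0]=4
k=1: U[1][1]=3
  eliminate (2,1): mult=2, new row 2: (0, 0, 4, 3); set L[2][1]=2
  eliminate (3,1): mult=2, new row 3: (0, 0, 2, 2); set L[3][1]=2
k=2: U[2][2]=4
  eliminate (3,2): mult=3, new row 3: (0, 0, 0, 3); set L[3][2]=3

U[3][3] = 3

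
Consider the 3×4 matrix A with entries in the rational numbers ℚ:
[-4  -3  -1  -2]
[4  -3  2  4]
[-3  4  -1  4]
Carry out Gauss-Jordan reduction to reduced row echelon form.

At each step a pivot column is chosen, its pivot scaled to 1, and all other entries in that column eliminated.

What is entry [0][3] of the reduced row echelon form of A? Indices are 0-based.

M[0][3] = -54/19

[1] R0 /= -4  ⇒  (1, 3/4, 1/4, 1/2)
     R1 -= 4·R0  ⇒  (0, -6, 1, 2)
     R2 -= -3·R0  ⇒  (0, 25/4, -1/4, 11/2)
[2] R1 /= -6  ⇒  (0, 1, -1/6, -1/3)
     R0 -= 3/4·R1  ⇒  (1, 0, 3/8, 3/4)
     R2 -= 25/4·R1  ⇒  (0, 0, 19/24, 91/12)
[3] R2 /= 19/24  ⇒  (0, 0, 1, 182/19)
     R0 -= 3/8·R2  ⇒  (1, 0, 0, -54/19)
     R1 -= -1/6·R2  ⇒  (0, 1, 0, 24/19)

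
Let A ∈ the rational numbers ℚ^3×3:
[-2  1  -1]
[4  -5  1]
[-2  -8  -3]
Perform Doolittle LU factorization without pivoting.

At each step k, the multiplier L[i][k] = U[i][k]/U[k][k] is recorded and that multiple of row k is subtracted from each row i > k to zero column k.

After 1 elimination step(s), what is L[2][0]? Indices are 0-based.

L[2][0] = 1

Step 1: pivot at (0,0) is -2.
  row1 ← row1 − (-2)·row0  ⇒  L[1][0]=-2, U row1=(0, -3, -1)
  row2 ← row2 − (1)·row0  ⇒  L[2][0]=1, U row2=(0, -9, -2)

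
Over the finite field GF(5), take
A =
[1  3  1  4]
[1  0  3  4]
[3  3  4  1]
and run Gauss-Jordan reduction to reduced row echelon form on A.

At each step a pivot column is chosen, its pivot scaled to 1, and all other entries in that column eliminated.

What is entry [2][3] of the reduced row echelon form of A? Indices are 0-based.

step 1: normalize row 0 (÷1) = (1, 3, 1, 4)
  row 1: subtract 1×row0 = (0, 2, 2, 0)
  row 2: subtract 3×row0 = (0, 4, 1, 4)
step 2: normalize row 1 (÷2) = (0, 1, 1, 0)
  row 0: subtract 3×row1 = (1, 0, 3, 4)
  row 2: subtract 4×row1 = (0, 0, 2, 4)
step 3: normalize row 2 (÷2) = (0, 0, 1, 2)
  row 0: subtract 3×row2 = (1, 0, 0, 3)
  row 1: subtract 1×row2 = (0, 1, 0, 3)

M[2][3] = 2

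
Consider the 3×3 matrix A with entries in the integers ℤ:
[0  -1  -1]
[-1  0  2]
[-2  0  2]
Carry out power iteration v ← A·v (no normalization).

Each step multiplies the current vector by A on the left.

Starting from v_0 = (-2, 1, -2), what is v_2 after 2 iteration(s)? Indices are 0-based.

v_0 = (-2, 1, -2).
v_1 = A·v_0 = (1, -2, 0).
v_2 = A·v_1 = (2, -1, -2).

v_2 = (2, -1, -2)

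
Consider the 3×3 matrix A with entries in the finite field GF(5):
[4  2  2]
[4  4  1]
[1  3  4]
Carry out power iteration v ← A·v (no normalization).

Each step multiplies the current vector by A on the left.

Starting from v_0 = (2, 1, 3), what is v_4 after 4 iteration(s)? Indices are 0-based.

v_0 = (2, 1, 3).
v_1 = A·v_0 = (1, 0, 2).
v_2 = A·v_1 = (3, 1, 4).
v_3 = A·v_2 = (2, 0, 2).
v_4 = A·v_3 = (2, 0, 0).

v_4 = (2, 0, 0)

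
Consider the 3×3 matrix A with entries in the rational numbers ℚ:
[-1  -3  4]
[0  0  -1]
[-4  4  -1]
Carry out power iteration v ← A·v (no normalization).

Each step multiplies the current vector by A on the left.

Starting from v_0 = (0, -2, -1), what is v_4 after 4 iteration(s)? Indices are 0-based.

v_0 = (0, -2, -1).
v_1 = A·v_0 = (2, 1, -7).
v_2 = A·v_1 = (-33, 7, 3).
v_3 = A·v_2 = (24, -3, 157).
v_4 = A·v_3 = (613, -157, -265).

v_4 = (613, -157, -265)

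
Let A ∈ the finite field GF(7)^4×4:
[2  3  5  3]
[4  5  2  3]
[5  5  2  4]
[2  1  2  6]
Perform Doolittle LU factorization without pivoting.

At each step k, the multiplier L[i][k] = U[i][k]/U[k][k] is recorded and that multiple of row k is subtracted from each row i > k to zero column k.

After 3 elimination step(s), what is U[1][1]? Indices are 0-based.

Step 1: pivot at (0,0) is 2.
  row1 ← row1 − (2)·row0  ⇒  L[1][0]=2, U row1=(0, 6, 6, 4)
  row2 ← row2 − (6)·row0  ⇒  L[2][0]=6, U row2=(0, 1, 0, 0)
  row3 ← row3 − (1)·row0  ⇒  L[3][0]=1, U row3=(0, 5, 4, 3)
Step 2: pivot at (1,1) is 6.
  row2 ← row2 − (6)·row1  ⇒  L[2][1]=6, U row2=(0, 0, 6, 4)
  row3 ← row3 − (2)·row1  ⇒  L[3][1]=2, U row3=(0, 0, 6, 2)
Step 3: pivot at (2,2) is 6.
  row3 ← row3 − (1)·row2  ⇒  L[3][2]=1, U row3=(0, 0, 0, 5)

U[1][1] = 6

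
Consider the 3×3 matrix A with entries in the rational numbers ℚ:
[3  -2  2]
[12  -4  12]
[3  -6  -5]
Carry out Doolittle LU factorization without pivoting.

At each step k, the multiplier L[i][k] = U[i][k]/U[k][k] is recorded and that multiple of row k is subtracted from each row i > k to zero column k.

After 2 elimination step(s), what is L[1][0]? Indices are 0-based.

[col 0] pivot 3
  R1 -= 4*R0 → (0, 4, 4)  (L[1][0] := 4)
  R2 -= 1*R0 → (0, -4, -7)  (L[2][0] := 1)
[col 1] pivot 4
  R2 -= -1*R1 → (0, 0, -3)  (L[2][1] := -1)

L[1][0] = 4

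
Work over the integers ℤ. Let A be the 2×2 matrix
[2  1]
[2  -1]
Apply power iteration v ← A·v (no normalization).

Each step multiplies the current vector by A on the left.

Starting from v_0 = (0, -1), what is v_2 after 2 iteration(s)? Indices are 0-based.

v_0 = (0, -1).
v_1 = A·v_0 = (-1, 1).
v_2 = A·v_1 = (-1, -3).

v_2 = (-1, -3)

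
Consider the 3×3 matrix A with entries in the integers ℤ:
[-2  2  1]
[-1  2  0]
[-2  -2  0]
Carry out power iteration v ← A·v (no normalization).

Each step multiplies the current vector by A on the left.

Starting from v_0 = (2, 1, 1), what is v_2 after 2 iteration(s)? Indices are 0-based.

v_2 = (-4, 1, 2)

v_0 = (2, 1, 1).
v_1 = A·v_0 = (-1, 0, -6).
v_2 = A·v_1 = (-4, 1, 2).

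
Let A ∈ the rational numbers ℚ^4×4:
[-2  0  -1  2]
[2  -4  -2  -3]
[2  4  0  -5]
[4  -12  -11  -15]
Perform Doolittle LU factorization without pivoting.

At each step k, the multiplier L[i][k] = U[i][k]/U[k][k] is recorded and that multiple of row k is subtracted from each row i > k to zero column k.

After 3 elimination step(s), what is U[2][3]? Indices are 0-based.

k=0: U[0][0]=-2
  eliminate (1,0): mult=-1, new row 1: (0, -4, -3, -1); set L[1][0]=-1
  eliminate (2,0): mult=-1, new row 2: (0, 4, -1, -3); set L[2][0]=-1
  eliminate (3,0): mult=-2, new row 3: (0, -12, -13, -11); set L[3][0]=-2
k=1: U[1][1]=-4
  eliminate (2,1): mult=-1, new row 2: (0, 0, -4, -4); set L[2][1]=-1
  eliminate (3,1): mult=3, new row 3: (0, 0, -4, -8); set L[3][1]=3
k=2: U[2][2]=-4
  eliminate (3,2): mult=1, new row 3: (0, 0, 0, -4); set L[3][2]=1

U[2][3] = -4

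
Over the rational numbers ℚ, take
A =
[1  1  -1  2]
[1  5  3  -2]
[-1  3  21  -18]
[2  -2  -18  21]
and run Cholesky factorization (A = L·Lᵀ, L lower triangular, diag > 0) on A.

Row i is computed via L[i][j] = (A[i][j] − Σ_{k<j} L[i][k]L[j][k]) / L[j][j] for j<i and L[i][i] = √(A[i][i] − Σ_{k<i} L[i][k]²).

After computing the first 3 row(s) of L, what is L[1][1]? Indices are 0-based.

L[1][1] = 2

Step 1: L[0][0] = √(1) = 1.
  L[1][0] = (1) / L[0][0] = 1.
Step 2: L[1][1] = √(4) = 2.
  L[2][0] = (-1) / L[0][0] = -1.
  L[2][1] = (4) / L[1][1] = 2.
Step 3: L[2][2] = √(16) = 4.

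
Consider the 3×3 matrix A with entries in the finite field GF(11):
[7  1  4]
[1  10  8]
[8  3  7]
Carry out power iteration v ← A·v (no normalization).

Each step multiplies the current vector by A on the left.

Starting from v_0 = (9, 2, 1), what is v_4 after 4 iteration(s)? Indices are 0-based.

v_0 = (9, 2, 1).
v_1 = A·v_0 = (3, 4, 8).
v_2 = A·v_1 = (2, 8, 4).
v_3 = A·v_2 = (5, 4, 2).
v_4 = A·v_3 = (3, 6, 0).

v_4 = (3, 6, 0)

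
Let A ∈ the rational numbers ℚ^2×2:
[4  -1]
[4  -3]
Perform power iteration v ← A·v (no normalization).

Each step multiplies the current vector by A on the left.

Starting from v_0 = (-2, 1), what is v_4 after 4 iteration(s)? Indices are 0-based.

v_4 = (-297, -115)

v_0 = (-2, 1).
v_1 = A·v_0 = (-9, -11).
v_2 = A·v_1 = (-25, -3).
v_3 = A·v_2 = (-97, -91).
v_4 = A·v_3 = (-297, -115).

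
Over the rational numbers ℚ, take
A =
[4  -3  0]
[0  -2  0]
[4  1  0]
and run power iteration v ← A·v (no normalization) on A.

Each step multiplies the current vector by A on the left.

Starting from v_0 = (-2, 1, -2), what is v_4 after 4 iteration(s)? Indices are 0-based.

v_4 = (-632, 16, -664)

v_0 = (-2, 1, -2).
v_1 = A·v_0 = (-11, -2, -7).
v_2 = A·v_1 = (-38, 4, -46).
v_3 = A·v_2 = (-164, -8, -148).
v_4 = A·v_3 = (-632, 16, -664).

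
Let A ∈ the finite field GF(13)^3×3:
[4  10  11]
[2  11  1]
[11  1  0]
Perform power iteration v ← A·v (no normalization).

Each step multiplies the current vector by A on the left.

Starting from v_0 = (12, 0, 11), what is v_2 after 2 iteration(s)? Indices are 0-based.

v_0 = (12, 0, 11).
v_1 = A·v_0 = (0, 9, 2).
v_2 = A·v_1 = (8, 10, 9).

v_2 = (8, 10, 9)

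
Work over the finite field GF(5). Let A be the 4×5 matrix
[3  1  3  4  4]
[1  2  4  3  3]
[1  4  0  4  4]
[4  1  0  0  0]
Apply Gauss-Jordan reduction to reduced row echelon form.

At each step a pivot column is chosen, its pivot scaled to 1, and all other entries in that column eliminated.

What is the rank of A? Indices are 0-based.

pivot(0,0)=3: scale R0 → (1, 2, 1, 3, 3)
  clear (1,0): R1 −= (1)R0 → (0, 0, 3, 0, 0)
  clear (2,0): R2 −= (1)R0 → (0, 2, 4, 1, 1)
  clear (3,0): R3 −= (4)R0 → (0, 3, 1, 3, 3)
pivot(1,1): swap R1↔R2
pivot(1,1)=2: scale R1 → (0, 1, 2, 3, 3)
  clear (0,1): R0 −= (2)R1 → (1, 0, 2, 2, 2)
  clear (3,1): R3 −= (3)R1 → (0, 0, 0, 4, 4)
pivot(2,2)=3: scale R2 → (0, 0, 1, 0, 0)
  clear (0,2): R0 −= (2)R2 → (1, 0, 0, 2, 2)
  clear (1,2): R1 −= (2)R2 → (0, 1, 0, 3, 3)
pivot(3,3)=4: scale R3 → (0, 0, 0, 1, 1)
  clear (0,3): R0 −= (2)R3 → (1, 0, 0, 0, 0)
  clear (1,3): R1 −= (3)R3 → (0, 1, 0, 0, 0)

rank = 4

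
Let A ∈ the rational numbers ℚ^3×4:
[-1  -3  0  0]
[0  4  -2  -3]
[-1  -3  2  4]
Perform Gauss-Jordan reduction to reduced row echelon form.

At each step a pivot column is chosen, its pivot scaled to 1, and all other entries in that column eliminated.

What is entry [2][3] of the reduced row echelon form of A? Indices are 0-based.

[1] R0 /= -1  ⇒  (1, 3, 0, 0)
     R2 -= -1·R0  ⇒  (0, 0, 2, 4)
[2] R1 /= 4  ⇒  (0, 1, -1/2, -3/4)
     R0 -= 3·R1  ⇒  (1, 0, 3/2, 9/4)
[3] R2 /= 2  ⇒  (0, 0, 1, 2)
     R0 -= 3/2·R2  ⇒  (1, 0, 0, -3/4)
     R1 -= -1/2·R2  ⇒  (0, 1, 0, 1/4)

M[2][3] = 2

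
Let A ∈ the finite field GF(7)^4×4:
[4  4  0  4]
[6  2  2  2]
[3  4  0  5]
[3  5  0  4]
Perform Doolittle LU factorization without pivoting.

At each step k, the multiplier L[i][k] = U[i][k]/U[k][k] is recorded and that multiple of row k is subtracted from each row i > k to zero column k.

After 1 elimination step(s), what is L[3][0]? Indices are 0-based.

L[3][0] = 6

[col 0] pivot 4
  R1 -= 5*R0 → (0, 3, 2, 3)  (L[1][0] := 5)
  R2 -= 6*R0 → (0, 1, 0, 2)  (L[2][0] := 6)
  R3 -= 6*R0 → (0, 2, 0, 1)  (L[3][0] := 6)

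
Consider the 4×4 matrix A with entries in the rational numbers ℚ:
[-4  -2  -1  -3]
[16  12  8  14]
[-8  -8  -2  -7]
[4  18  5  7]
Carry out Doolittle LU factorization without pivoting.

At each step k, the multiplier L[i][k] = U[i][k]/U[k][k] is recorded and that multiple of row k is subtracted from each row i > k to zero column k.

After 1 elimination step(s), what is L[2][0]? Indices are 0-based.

[col 0] pivot -4
  R1 -= -4*R0 → (0, 4, 4, 2)  (L[1][0] := -4)
  R2 -= 2*R0 → (0, -4, 0, -1)  (L[2][0] := 2)
  R3 -= -1*R0 → (0, 16, 4, 4)  (L[3][0] := -1)

L[2][0] = 2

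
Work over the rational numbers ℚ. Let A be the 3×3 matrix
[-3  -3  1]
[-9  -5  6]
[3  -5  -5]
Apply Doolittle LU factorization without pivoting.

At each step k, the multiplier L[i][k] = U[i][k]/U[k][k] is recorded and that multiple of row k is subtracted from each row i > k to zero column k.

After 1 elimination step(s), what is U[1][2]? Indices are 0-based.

k=0: U[0][0]=-3
  eliminate (1,0): mult=3, new row 1: (0, 4, 3); set L[1][0]=3
  eliminate (2,0): mult=-1, new row 2: (0, -8, -4); set L[2][0]=-1

U[1][2] = 3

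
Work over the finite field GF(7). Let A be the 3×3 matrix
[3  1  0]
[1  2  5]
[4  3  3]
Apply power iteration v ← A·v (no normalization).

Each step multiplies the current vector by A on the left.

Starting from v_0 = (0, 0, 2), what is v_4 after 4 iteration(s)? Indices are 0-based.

v_0 = (0, 0, 2).
v_1 = A·v_0 = (0, 3, 6).
v_2 = A·v_1 = (3, 1, 6).
v_3 = A·v_2 = (3, 0, 5).
v_4 = A·v_3 = (2, 0, 6).

v_4 = (2, 0, 6)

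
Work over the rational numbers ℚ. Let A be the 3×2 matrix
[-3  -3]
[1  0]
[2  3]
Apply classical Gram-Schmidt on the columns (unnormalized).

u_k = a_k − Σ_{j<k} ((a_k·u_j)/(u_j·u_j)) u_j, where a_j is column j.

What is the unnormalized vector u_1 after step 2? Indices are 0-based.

u_1 = (3/14, -15/14, 6/7)

Step 1: u_0 = a_0 = (-3, 1, 2).
Step 2: u_1 = a_1 − (15/14)·u_0 = (3/14, -15/14, 6/7).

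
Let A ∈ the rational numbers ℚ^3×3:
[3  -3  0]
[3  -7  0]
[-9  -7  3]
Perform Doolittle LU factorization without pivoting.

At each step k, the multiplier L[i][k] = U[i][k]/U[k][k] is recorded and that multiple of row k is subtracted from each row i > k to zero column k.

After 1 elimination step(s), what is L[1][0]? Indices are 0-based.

L[1][0] = 1

k=0: U[0][0]=3
  eliminate (1,0): mult=1, new row 1: (0, -4, 0); set L[1][0]=1
  eliminate (2,0): mult=-3, new row 2: (0, -16, 3); set L[2][0]=-3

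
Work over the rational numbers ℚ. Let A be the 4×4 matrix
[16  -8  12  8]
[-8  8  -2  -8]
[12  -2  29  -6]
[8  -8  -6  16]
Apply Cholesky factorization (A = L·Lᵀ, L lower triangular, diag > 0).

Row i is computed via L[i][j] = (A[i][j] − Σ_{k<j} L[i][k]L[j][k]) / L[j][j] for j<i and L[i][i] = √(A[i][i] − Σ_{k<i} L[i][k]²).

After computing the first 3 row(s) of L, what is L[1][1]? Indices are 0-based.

Step 1: L[0][0] = √(16) = 4.
  L[1][0] = (-8) / L[0][0] = -2.
Step 2: L[1][1] = √(4) = 2.
  L[2][0] = (12) / L[0][0] = 3.
  L[2][1] = (4) / L[1][1] = 2.
Step 3: L[2][2] = √(16) = 4.

L[1][1] = 2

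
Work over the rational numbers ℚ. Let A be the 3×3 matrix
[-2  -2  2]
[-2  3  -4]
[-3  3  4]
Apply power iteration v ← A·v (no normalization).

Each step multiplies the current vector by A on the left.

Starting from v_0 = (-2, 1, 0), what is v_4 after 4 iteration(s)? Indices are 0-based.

v_4 = (536, -1651, -615)

v_0 = (-2, 1, 0).
v_1 = A·v_0 = (2, 7, 9).
v_2 = A·v_1 = (0, -19, 51).
v_3 = A·v_2 = (140, -261, 147).
v_4 = A·v_3 = (536, -1651, -615).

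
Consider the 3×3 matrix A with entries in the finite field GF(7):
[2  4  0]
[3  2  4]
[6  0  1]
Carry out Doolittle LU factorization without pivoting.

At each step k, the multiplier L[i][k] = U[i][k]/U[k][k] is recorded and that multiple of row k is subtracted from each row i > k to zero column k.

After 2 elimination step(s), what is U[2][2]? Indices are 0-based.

U[2][2] = 3

Step 1: pivot at (0,0) is 2.
  row1 ← row1 − (5)·row0  ⇒  L[1][0]=5, U row1=(0, 3, 4)
  row2 ← row2 − (3)·row0  ⇒  L[2][0]=3, U row2=(0, 2, 1)
Step 2: pivot at (1,1) is 3.
  row2 ← row2 − (3)·row1  ⇒  L[2][1]=3, U row2=(0, 0, 3)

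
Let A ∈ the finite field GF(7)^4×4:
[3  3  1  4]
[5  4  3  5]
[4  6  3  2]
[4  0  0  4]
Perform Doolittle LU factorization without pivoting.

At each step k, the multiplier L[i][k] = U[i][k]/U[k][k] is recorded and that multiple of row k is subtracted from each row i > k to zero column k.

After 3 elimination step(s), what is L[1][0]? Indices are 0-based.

L[1][0] = 4

Step 1: pivot at (0,0) is 3.
  row1 ← row1 − (4)·row0  ⇒  L[1][0]=4, U row1=(0, 6, 6, 3)
  row2 ← row2 − (6)·row0  ⇒  L[2][0]=6, U row2=(0, 2, 4, 6)
  row3 ← row3 − (6)·row0  ⇒  L[3][0]=6, U row3=(0, 3, 1, 1)
Step 2: pivot at (1,1) is 6.
  row2 ← row2 − (5)·row1  ⇒  L[2][1]=5, U row2=(0, 0, 2, 5)
  row3 ← row3 − (4)·row1  ⇒  L[3][1]=4, U row3=(0, 0, 5, 3)
Step 3: pivot at (2,2) is 2.
  row3 ← row3 − (6)·row2  ⇒  L[3][2]=6, U row3=(0, 0, 0, 1)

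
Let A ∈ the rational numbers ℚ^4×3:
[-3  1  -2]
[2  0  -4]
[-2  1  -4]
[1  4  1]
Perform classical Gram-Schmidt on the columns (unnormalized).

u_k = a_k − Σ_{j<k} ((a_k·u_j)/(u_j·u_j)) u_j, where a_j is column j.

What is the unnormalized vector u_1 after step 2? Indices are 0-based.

u_1 = (5/6, 1/9, 8/9, 73/18)

Step 1: u_0 = a_0 = (-3, 2, -2, 1).
Step 2: u_1 = a_1 − (-1/18)·u_0 = (5/6, 1/9, 8/9, 73/18).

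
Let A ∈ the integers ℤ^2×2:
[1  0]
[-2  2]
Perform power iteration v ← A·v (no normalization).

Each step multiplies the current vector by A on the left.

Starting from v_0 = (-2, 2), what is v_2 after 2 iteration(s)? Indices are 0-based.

v_0 = (-2, 2).
v_1 = A·v_0 = (-2, 8).
v_2 = A·v_1 = (-2, 20).

v_2 = (-2, 20)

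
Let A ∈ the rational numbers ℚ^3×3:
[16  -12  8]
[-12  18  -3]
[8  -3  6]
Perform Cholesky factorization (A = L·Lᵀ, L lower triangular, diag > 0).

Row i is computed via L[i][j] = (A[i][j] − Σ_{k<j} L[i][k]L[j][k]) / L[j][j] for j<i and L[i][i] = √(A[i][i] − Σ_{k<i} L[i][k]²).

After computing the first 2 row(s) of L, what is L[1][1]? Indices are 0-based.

L[1][1] = 3

Step 1: L[0][0] = √(16) = 4.
  L[1][0] = (-12) / L[0][0] = -3.
Step 2: L[1][1] = √(9) = 3.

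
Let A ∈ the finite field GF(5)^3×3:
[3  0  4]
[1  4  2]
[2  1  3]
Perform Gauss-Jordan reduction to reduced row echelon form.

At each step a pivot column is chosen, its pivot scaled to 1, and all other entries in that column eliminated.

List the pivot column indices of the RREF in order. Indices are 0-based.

pivot columns: 0, 1, 2

pivot(0,0)=3: scale R0 → (1, 0, 3)
  clear (1,0): R1 −= (1)R0 → (0, 4, 4)
  clear (2,0): R2 −= (2)R0 → (0, 1, 2)
pivot(1,1)=4: scale R1 → (0, 1, 1)
  clear (2,1): R2 −= (1)R1 → (0, 0, 1)
pivot(2,2)=1: scale R2 → (0, 0, 1)
  clear (0,2): R0 −= (3)R2 → (1, 0, 0)
  clear (1,2): R1 −= (1)R2 → (0, 1, 0)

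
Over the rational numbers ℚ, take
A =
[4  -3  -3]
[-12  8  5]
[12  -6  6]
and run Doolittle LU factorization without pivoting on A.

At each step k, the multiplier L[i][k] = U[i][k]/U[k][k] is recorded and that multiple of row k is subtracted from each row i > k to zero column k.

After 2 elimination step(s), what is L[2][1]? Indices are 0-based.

Step 1: pivot at (0,0) is 4.
  row1 ← row1 − (-3)·row0  ⇒  L[1][0]=-3, U row1=(0, -1, -4)
  row2 ← row2 − (3)·row0  ⇒  L[2][0]=3, U row2=(0, 3, 15)
Step 2: pivot at (1,1) is -1.
  row2 ← row2 − (-3)·row1  ⇒  L[2][1]=-3, U row2=(0, 0, 3)

L[2][1] = -3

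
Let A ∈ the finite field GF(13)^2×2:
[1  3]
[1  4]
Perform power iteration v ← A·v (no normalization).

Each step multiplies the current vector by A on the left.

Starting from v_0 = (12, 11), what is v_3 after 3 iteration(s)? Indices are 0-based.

v_3 = (6, 2)

v_0 = (12, 11).
v_1 = A·v_0 = (6, 4).
v_2 = A·v_1 = (5, 9).
v_3 = A·v_2 = (6, 2).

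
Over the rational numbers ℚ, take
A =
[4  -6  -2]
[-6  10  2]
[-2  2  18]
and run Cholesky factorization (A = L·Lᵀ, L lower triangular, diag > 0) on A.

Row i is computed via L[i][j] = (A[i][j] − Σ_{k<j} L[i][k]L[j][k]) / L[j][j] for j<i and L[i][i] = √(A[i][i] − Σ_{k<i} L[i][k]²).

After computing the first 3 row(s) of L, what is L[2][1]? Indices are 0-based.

L[2][1] = -1

Step 1: L[0][0] = √(4) = 2.
  L[1][0] = (-6) / L[0][0] = -3.
Step 2: L[1][1] = √(1) = 1.
  L[2][0] = (-2) / L[0][0] = -1.
  L[2][1] = (-1) / L[1][1] = -1.
Step 3: L[2][2] = √(16) = 4.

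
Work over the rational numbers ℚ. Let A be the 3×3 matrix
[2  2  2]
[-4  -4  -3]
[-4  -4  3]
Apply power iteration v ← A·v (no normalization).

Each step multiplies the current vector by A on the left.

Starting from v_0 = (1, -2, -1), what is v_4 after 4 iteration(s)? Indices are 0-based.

v_0 = (1, -2, -1).
v_1 = A·v_0 = (-4, 7, 1).
v_2 = A·v_1 = (8, -15, -9).
v_3 = A·v_2 = (-32, 55, 1).
v_4 = A·v_3 = (48, -95, -89).

v_4 = (48, -95, -89)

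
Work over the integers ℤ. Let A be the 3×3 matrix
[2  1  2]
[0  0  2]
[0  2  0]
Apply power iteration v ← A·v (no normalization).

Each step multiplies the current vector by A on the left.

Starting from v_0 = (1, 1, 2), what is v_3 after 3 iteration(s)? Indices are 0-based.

v_0 = (1, 1, 2).
v_1 = A·v_0 = (7, 4, 2).
v_2 = A·v_1 = (22, 4, 8).
v_3 = A·v_2 = (64, 16, 8).

v_3 = (64, 16, 8)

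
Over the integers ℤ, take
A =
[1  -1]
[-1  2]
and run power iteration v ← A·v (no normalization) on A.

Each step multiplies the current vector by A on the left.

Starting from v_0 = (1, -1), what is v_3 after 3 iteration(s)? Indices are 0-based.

v_0 = (1, -1).
v_1 = A·v_0 = (2, -3).
v_2 = A·v_1 = (5, -8).
v_3 = A·v_2 = (13, -21).

v_3 = (13, -21)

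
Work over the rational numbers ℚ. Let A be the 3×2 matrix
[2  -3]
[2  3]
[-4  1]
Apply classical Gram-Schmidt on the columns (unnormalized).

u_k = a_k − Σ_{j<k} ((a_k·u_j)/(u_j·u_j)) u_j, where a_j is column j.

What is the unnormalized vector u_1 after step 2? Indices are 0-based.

u_1 = (-8/3, 10/3, 1/3)

Step 1: u_0 = a_0 = (2, 2, -4).
Step 2: u_1 = a_1 − (-1/6)·u_0 = (-8/3, 10/3, 1/3).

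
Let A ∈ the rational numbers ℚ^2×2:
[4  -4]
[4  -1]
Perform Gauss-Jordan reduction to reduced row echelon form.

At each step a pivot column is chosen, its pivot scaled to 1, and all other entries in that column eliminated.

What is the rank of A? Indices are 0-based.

pivot(0,0)=4: scale R0 → (1, -1)
  clear (1,0): R1 −= (4)R0 → (0, 3)
pivot(1,1)=3: scale R1 → (0, 1)
  clear (0,1): R0 −= (-1)R1 → (1, 0)

rank = 2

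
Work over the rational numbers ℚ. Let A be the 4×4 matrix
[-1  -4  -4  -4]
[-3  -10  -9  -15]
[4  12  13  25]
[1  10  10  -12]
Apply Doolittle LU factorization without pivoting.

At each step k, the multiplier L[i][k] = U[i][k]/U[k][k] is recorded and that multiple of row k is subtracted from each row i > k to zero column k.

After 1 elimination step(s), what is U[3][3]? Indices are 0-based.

U[3][3] = -16

[col 0] pivot -1
  R1 -= 3*R0 → (0, 2, 3, -3)  (L[1][0] := 3)
  R2 -= -4*R0 → (0, -4, -3, 9)  (L[2][0] := -4)
  R3 -= -1*R0 → (0, 6, 6, -16)  (L[3][0] := -1)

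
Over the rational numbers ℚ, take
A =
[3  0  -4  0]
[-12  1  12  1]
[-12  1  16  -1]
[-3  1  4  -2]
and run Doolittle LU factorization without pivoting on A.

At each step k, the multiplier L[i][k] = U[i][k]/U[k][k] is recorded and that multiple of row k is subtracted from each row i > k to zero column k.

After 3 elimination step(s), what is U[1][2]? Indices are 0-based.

Step 1: pivot at (0,0) is 3.
  row1 ← row1 − (-4)·row0  ⇒  L[1][0]=-4, U row1=(0, 1, -4, 1)
  row2 ← row2 − (-4)·row0  ⇒  L[2][0]=-4, U row2=(0, 1, 0, -1)
  row3 ← row3 − (-1)·row0  ⇒  L[3][0]=-1, U row3=(0, 1, 0, -2)
Step 2: pivot at (1,1) is 1.
  row2 ← row2 − (1)·row1  ⇒  L[2][1]=1, U row2=(0, 0, 4, -2)
  row3 ← row3 − (1)·row1  ⇒  L[3][1]=1, U row3=(0, 0, 4, -3)
Step 3: pivot at (2,2) is 4.
  row3 ← row3 − (1)·row2  ⇒  L[3][2]=1, U row3=(0, 0, 0, -1)

U[1][2] = -4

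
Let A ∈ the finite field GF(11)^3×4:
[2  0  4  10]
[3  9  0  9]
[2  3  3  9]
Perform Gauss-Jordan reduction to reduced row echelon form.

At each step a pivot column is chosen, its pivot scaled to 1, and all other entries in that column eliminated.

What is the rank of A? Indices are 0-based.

step 1: normalize row 0 (÷2) = (1, 0, 2, 5)
  row 1: subtract 3×row0 = (0, 9, 5, 5)
  row 2: subtract 2×row0 = (0, 3, 10, 10)
step 2: normalize row 1 (÷9) = (0, 1, 3, 3)
  row 2: subtract 3×row1 = (0, 0, 1, 1)
step 3: normalize row 2 (÷1) = (0, 0, 1, 1)
  row 0: subtract 2×row2 = (1, 0, 0, 3)
  row 1: subtract 3×row2 = (0, 1, 0, 0)

rank = 3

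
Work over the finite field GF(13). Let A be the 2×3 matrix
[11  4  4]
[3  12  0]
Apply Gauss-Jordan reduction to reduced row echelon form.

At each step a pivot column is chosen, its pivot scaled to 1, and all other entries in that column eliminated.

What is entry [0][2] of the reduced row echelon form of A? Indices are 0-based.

M[0][2] = 3

step 1: normalize row 0 (÷11) = (1, 11, 11)
  row 1: subtract 3×row0 = (0, 5, 6)
step 2: normalize row 1 (÷5) = (0, 1, 9)
  row 0: subtract 11×row1 = (1, 0, 3)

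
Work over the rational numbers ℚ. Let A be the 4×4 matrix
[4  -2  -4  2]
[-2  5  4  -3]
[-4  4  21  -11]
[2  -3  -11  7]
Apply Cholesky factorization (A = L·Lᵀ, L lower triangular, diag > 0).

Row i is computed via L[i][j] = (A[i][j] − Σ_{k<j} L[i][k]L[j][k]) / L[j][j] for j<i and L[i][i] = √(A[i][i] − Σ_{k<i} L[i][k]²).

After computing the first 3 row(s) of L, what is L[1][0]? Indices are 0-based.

L[1][0] = -1

Step 1: L[0][0] = √(4) = 2.
  L[1][0] = (-2) / L[0][0] = -1.
Step 2: L[1][1] = √(4) = 2.
  L[2][0] = (-4) / L[0][0] = -2.
  L[2][1] = (2) / L[1][1] = 1.
Step 3: L[2][2] = √(16) = 4.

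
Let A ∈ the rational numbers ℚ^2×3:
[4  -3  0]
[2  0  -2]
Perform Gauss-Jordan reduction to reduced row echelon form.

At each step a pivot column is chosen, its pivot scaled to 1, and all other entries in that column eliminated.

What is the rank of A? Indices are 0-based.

pivot(0,0)=4: scale R0 → (1, -3/4, 0)
  clear (1,0): R1 −= (2)R0 → (0, 3/2, -2)
pivot(1,1)=3/2: scale R1 → (0, 1, -4/3)
  clear (0,1): R0 −= (-3/4)R1 → (1, 0, -1)

rank = 2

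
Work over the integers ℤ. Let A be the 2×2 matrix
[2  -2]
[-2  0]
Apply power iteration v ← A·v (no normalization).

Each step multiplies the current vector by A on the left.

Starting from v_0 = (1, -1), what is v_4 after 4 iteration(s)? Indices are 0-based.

v_4 = (128, -80)

v_0 = (1, -1).
v_1 = A·v_0 = (4, -2).
v_2 = A·v_1 = (12, -8).
v_3 = A·v_2 = (40, -24).
v_4 = A·v_3 = (128, -80).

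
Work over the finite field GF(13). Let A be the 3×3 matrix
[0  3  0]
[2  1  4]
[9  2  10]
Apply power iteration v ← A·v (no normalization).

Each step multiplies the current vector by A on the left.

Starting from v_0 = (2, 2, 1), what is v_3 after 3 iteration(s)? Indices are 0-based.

v_3 = (8, 5, 12)

v_0 = (2, 2, 1).
v_1 = A·v_0 = (6, 10, 6).
v_2 = A·v_1 = (4, 7, 4).
v_3 = A·v_2 = (8, 5, 12).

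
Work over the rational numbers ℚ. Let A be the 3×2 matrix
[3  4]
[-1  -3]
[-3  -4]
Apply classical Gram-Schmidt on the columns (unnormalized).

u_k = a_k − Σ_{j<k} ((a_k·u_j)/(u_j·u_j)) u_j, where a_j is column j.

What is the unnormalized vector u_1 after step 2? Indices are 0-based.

u_1 = (-5/19, -30/19, 5/19)

Step 1: u_0 = a_0 = (3, -1, -3).
Step 2: u_1 = a_1 − (27/19)·u_0 = (-5/19, -30/19, 5/19).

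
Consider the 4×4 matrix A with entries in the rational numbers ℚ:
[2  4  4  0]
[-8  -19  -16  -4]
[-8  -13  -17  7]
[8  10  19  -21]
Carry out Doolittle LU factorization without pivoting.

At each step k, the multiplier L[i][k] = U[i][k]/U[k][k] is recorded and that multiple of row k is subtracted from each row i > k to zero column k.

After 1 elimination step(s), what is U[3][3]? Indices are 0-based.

U[3][3] = -21

Step 1: pivot at (0,0) is 2.
  row1 ← row1 − (-4)·row0  ⇒  L[1][0]=-4, U row1=(0, -3, 0, -4)
  row2 ← row2 − (-4)·row0  ⇒  L[2][0]=-4, U row2=(0, 3, -1, 7)
  row3 ← row3 − (4)·row0  ⇒  L[3][0]=4, U row3=(0, -6, 3, -21)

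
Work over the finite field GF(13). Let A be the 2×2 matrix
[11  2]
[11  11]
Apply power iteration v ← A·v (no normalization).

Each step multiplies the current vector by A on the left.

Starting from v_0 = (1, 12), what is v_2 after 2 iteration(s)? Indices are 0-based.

v_2 = (8, 8)

v_0 = (1, 12).
v_1 = A·v_0 = (9, 0).
v_2 = A·v_1 = (8, 8).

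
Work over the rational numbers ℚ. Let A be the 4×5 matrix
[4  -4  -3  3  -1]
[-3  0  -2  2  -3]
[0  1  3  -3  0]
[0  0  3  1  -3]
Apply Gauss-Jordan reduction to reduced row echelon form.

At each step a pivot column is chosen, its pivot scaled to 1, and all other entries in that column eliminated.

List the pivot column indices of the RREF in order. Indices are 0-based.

step 1: normalize row 0 (÷4) = (1, -1, -3/4, 3/4, -1/4)
  row 1: subtract -3×row0 = (0, -3, -17/4, 17/4, -15/4)
step 2: normalize row 1 (÷-3) = (0, 1, 17/12, -17/12, 5/4)
  row 0: subtract -1×row1 = (1, 0, 2/3, -2/3, 1)
  row 2: subtract 1×row1 = (0, 0, 19/12, -19/12, -5/4)
step 3: normalize row 2 (÷19/12) = (0, 0, 1, -1, -15/19)
  row 0: subtract 2/3×row2 = (1, 0, 0, 0, 29/19)
  row 1: subtract 17/12×row2 = (0, 1, 0, 0, 45/19)
  row 3: subtract 3×row2 = (0, 0, 0, 4, -12/19)
step 4: normalize row 3 (÷4) = (0, 0, 0, 1, -3/19)
  row 2: subtract -1×row3 = (0, 0, 1, 0, -18/19)

pivot columns: 0, 1, 2, 3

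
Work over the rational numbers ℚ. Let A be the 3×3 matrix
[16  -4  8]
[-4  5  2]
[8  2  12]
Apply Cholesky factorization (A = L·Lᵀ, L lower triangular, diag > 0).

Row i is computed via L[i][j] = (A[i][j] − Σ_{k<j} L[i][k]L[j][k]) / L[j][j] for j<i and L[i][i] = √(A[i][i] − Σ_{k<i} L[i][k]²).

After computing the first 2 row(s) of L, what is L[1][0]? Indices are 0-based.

L[1][0] = -1

Step 1: L[0][0] = √(16) = 4.
  L[1][0] = (-4) / L[0][0] = -1.
Step 2: L[1][1] = √(4) = 2.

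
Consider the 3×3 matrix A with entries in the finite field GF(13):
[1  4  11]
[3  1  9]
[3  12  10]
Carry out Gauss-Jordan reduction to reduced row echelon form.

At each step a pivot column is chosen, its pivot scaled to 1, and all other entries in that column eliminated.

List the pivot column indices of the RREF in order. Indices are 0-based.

step 1: normalize row 0 (÷1) = (1, 4, 11)
  row 1: subtract 3×row0 = (0, 2, 2)
  row 2: subtract 3×row0 = (0, 0, 3)
step 2: normalize row 1 (÷2) = (0, 1, 1)
  row 0: subtract 4×row1 = (1, 0, 7)
step 3: normalize row 2 (÷3) = (0, 0, 1)
  row 0: subtract 7×row2 = (1, 0, 0)
  row 1: subtract 1×row2 = (0, 1, 0)

pivot columns: 0, 1, 2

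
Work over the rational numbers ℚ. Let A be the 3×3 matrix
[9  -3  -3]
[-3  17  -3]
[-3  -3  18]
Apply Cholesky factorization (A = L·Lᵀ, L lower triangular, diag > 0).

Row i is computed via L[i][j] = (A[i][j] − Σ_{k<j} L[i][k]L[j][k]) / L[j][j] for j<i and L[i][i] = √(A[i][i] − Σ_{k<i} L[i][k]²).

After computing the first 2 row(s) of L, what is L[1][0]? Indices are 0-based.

Step 1: L[0][0] = √(9) = 3.
  L[1][0] = (-3) / L[0][0] = -1.
Step 2: L[1][1] = √(16) = 4.

L[1][0] = -1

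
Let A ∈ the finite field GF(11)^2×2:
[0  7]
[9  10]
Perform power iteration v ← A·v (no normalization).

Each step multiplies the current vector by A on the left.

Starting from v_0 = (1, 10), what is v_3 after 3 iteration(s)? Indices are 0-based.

v_0 = (1, 10).
v_1 = A·v_0 = (4, 10).
v_2 = A·v_1 = (4, 4).
v_3 = A·v_2 = (6, 10).

v_3 = (6, 10)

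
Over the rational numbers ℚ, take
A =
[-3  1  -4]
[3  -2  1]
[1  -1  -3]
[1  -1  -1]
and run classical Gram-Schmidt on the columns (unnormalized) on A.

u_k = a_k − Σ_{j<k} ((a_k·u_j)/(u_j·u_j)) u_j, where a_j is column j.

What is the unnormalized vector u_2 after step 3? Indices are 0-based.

Step 1: u_0 = a_0 = (-3, 3, 1, 1).
Step 2: u_1 = a_1 − (-11/20)·u_0 = (-13/20, -7/20, -9/20, -9/20).
Step 3: u_2 = a_2 − (11/20)·u_0 − (81/19)·u_1 = (8/19, 16/19, -31/19, 7/19).

u_2 = (8/19, 16/19, -31/19, 7/19)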